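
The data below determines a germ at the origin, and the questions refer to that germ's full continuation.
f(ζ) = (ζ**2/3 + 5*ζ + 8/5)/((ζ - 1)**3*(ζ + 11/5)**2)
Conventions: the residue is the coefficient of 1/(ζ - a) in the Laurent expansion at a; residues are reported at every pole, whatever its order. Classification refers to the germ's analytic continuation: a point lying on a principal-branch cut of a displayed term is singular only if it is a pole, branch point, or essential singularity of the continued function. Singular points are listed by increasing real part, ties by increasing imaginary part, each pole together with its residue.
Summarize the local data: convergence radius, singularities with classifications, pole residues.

Radius of convergence at 0: 1.
At -11/5: a pole of order 2; residue 2825/24576.
At 1: a pole of order 3; residue -2825/24576.

Denominator factor (ζ - 1)^3: pole of order 3 at 1, modulus 1.
Denominator factor (ζ + 11/5)^2: pole of order 2 at -11/5, modulus 11/5.
The radius of convergence is the smallest modulus among the singular points: 1.
At the order-2 pole -11/5 set g(ζ) = (ζ - (-11/5))^2*f(ζ) = (ζ**2/3 + 5*ζ + 8/5)/(ζ - 1)**3.
Order-2 pole: residue = g'(a); g'(-11/5) = 2825/24576, so the residue is 2825/24576.
At the order-3 pole 1 set g(ζ) = (ζ - (1))^3*f(ζ) = (ζ**2/3 + 5*ζ + 8/5)/(ζ + 11/5)**2.
Order-3 pole: residue = g''(a)/2; g''(1) = -2825/12288, so the residue is -2825/24576.
List the singular points by increasing real part (a conjugate pair: the negative imaginary part first).


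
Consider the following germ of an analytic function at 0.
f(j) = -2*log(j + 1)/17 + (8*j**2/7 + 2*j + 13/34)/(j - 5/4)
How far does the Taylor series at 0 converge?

Denominator factor (j - 5/4): pole of order 1 at 5/4, modulus 5/4.
Branch term (-2/17)*log(1 - j/(-1)): its argument vanishes at j = -1, a logarithmic branch point, modulus 1.
The radius of convergence is the smallest modulus among the singular points: 1.

The radius of convergence is 1.


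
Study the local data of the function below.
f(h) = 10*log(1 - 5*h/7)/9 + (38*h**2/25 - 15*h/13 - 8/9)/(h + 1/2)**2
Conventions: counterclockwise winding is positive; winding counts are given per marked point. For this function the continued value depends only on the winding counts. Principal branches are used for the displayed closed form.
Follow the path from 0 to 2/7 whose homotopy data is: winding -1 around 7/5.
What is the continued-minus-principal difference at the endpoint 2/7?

The rational part is single-valued and drops out of the difference; each branch term changes only by its own monodromy.
(10/9)*log(1 - h/(7/5)): each positive loop around 7/5 adds 2*pi*i to the log, so winding -1 contributes (10/9)*(-1)*2*pi*i = -(20/9)*pi*i.
Summing the contributions at h = 2/7 gives -(20/9)*pi*i.

Continued minus principal equals -(20/9)*pi*i.


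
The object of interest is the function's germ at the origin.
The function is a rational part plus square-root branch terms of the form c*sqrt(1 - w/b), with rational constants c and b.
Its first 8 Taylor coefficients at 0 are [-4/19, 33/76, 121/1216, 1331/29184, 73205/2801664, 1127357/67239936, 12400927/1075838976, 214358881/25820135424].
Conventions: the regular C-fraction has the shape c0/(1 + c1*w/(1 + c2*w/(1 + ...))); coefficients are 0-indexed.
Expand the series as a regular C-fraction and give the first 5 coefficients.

The regular C-fraction coefficients are [-4/19, 33/16, -55/24, -11/480, -209/480].

Taylor coefficients (read off): a_0 = -4/19, a_1 = 33/76, a_2 = 121/1216, a_3 = 1331/29184, a_4 = 73205/2801664.
c0 = a_0 = -4/19. Peel one level at a time: if S = 1 + c*w/S' with S'(0) = 1, then c is the w-coefficient of S and S' = c*w/(S - 1).
S_1 = c0/f = 1 + (33/16)*w + (605/128)*w^2 + ...; c1 = 33/16.
S_2 = c1*w/(S_1 - 1) = 1 + (-55/24)*w + (-121/2304)*w^2 + ...; c2 = -55/24.
S_3 = c2*w/(S_2 - 1) = 1 + (-11/480)*w + (-2299/230400)*w^2 + ...; c3 = -11/480.
S_4 = c3*w/(S_3 - 1) = 1 + (-209/480)*w + ...; c4 = -209/480.


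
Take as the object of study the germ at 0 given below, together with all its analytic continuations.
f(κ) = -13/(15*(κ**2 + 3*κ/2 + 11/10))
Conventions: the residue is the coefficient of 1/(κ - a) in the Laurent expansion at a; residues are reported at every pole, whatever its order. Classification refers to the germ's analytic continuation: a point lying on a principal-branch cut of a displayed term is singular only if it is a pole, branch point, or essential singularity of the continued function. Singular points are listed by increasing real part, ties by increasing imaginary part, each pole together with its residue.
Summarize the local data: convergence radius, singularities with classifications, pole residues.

Denominator factor (κ**2 + 3*κ/2 + 11/10): discriminant -43/20, complex-conjugate roots (-3/4) + ((1/20)*sqrt(215))*i and (-3/4) - ((1/20)*sqrt(215))*i; poles of order 1, moduli (1/10)*sqrt(110) and (1/10)*sqrt(110).
The radius of convergence is the smallest modulus among the singular points: (1/10)*sqrt(110).
The factor κ**2 + 3*κ/2 + 11/10 splits as (κ - a)(κ - a') with a = (-3/4) - ((1/20)*sqrt(215))*i, a' = (-3/4) + ((1/20)*sqrt(215))*i. At the order-1 pole a set g(κ) = (κ - a)*f(κ) = [-13/15] / (κ - a').
Simple pole: residue = g(a) at a = (-3/4) - ((1/20)*sqrt(215))*i, which is -((26/645)*sqrt(215))*i.
The factor κ**2 + 3*κ/2 + 11/10 splits as (κ - a)(κ - a') with a = (-3/4) + ((1/20)*sqrt(215))*i, a' = (-3/4) - ((1/20)*sqrt(215))*i. At the order-1 pole a set g(κ) = (κ - a)*f(κ) = [-13/15] / (κ - a').
Simple pole: residue = g(a) at a = (-3/4) + ((1/20)*sqrt(215))*i, which is ((26/645)*sqrt(215))*i.
List the singular points by increasing real part (a conjugate pair: the negative imaginary part first).

Radius of convergence at 0: (1/10)*sqrt(110).
At (-3/4) - ((1/20)*sqrt(215))*i: a pole of order 1; residue -((26/645)*sqrt(215))*i.
At (-3/4) + ((1/20)*sqrt(215))*i: a pole of order 1; residue ((26/645)*sqrt(215))*i.


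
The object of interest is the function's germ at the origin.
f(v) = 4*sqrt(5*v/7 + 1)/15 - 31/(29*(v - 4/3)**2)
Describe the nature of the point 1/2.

The point is a regular point.

Denominator factors: v - 4/3 = -5/6 at v = 1/2 — none vanishes.
Branch term sqrt(1 - v/(-7/5)): argument at 1/2 is 19/14, nonzero, so 1/2 is not its branch point (a point on a principal cut is still regular for the continued germ).
So the germ continues analytically to 1/2.


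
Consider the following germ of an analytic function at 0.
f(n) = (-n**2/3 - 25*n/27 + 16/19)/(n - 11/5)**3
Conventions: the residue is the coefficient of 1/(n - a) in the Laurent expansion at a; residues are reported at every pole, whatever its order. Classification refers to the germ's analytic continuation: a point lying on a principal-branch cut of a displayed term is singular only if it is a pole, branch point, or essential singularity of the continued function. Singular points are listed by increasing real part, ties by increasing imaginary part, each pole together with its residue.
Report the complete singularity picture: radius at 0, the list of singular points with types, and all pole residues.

Denominator factor (n - 11/5)^3: pole of order 3 at 11/5, modulus 11/5.
The radius of convergence is the smallest modulus among the singular points: 11/5.
At the order-3 pole 11/5 set g(n) = (n - (11/5))^3*f(n) = -n**2/3 - 25*n/27 + 16/19.
Order-3 pole: residue = g''(a)/2; g''(11/5) = -2/3, so the residue is -1/3.

Radius of convergence at 0: 11/5.
At 11/5: a pole of order 3; residue -1/3.


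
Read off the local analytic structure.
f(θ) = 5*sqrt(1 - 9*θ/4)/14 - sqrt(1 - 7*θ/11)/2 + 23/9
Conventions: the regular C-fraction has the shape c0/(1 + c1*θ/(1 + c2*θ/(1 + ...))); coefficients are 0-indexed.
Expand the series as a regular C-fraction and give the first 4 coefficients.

The regular C-fraction coefficients are [152/63, 2691/26752, -7419193/7998848, -17395899331/48803451554].

Taylor coefficients (expand at 0): a_0 = 152/63, a_1 = -299/1232, a_2 = -43517/216832, a_3 = -4697831/19081216.
c0 = a_0 = 152/63. Peel one level at a time: if S = 1 + c*θ/S' with S'(0) = 1, then c is the θ-coefficient of S and S' = c*θ/(S - 1).
S_1 = c0/f = 1 + (2691/26752)*θ + (66772737/715669504)*θ^2 + ...; c1 = 2691/26752.
S_2 = c1*θ/(S_1 - 1) = 1 + (-7419193/7998848)*θ + (-915573649/2769285376)*θ^2 + ...; c2 = -7419193/7998848.
S_3 = c2*θ/(S_2 - 1) = 1 + (-17395899331/48803451554)*θ + ...; c3 = -17395899331/48803451554.


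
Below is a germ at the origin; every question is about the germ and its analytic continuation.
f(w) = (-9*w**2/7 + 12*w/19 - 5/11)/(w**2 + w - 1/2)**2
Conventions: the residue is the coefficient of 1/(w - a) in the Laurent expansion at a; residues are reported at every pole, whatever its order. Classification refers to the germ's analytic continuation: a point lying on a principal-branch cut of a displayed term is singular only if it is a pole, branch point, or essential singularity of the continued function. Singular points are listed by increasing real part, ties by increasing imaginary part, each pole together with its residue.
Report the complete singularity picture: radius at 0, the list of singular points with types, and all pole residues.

Denominator factor (w**2 + w - 1/2)^2: discriminant 3, real irrational roots -1/2 + (1/2)*sqrt(3) and -1/2 - (1/2)*sqrt(3); poles of order 2, moduli -1/2 + (1/2)*sqrt(3) and 1/2 + (1/2)*sqrt(3).
The radius of convergence is the smallest modulus among the singular points: -1/2 + (1/2)*sqrt(3).
The factor w**2 + w - 1/2 splits as (w - a)(w - a') with a = -1/2 - (1/2)*sqrt(3), a' = -1/2 + (1/2)*sqrt(3). At the order-2 pole a set g(w) = (w - a)^2*f(w) = [-9*w**2/7 + 12*w/19 - 5/11] / (w - a')^2.
Order-2 pole: residue = g'(a); g'(-1/2 - (1/2)*sqrt(3)) = -(373/13167)*sqrt(3), so the residue is -(373/13167)*sqrt(3).
The factor w**2 + w - 1/2 splits as (w - a)(w - a') with a = -1/2 + (1/2)*sqrt(3), a' = -1/2 - (1/2)*sqrt(3). At the order-2 pole a set g(w) = (w - a)^2*f(w) = [-9*w**2/7 + 12*w/19 - 5/11] / (w - a')^2.
Order-2 pole: residue = g'(a); g'(-1/2 + (1/2)*sqrt(3)) = (373/13167)*sqrt(3), so the residue is (373/13167)*sqrt(3).
List the singular points by increasing real part (a conjugate pair: the negative imaginary part first).

Radius of convergence at 0: -1/2 + (1/2)*sqrt(3).
At -1/2 - (1/2)*sqrt(3): a pole of order 2; residue -(373/13167)*sqrt(3).
At -1/2 + (1/2)*sqrt(3): a pole of order 2; residue (373/13167)*sqrt(3).


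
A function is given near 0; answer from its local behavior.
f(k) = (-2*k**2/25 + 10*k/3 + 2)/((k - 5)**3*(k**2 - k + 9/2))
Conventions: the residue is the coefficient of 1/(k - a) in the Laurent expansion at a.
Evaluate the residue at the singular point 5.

The residue is 201028/8823675.

At the order-3 pole 5 set g(k) = (k - (5))^3*f(k) = (-2*k**2/25 + 10*k/3 + 2)/(k**2 - k + 9/2).
Order-3 pole: residue = g''(a)/2; g''(5) = 402056/8823675, so the residue is 201028/8823675.


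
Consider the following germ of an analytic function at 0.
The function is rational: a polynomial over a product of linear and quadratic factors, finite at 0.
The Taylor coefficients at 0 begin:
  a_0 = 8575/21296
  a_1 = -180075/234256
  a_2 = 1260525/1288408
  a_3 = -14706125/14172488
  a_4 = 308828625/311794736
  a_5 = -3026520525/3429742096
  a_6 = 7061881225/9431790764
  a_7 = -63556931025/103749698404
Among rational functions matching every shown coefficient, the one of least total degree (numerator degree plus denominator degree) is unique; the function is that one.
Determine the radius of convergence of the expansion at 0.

No rational of total degree below 3 reproduces all 8 coefficients; solving the [0/3] Pade equations on them gives f(x) = 25/(16*(x + 11/7)**3), whose expansion matches every shown term.
Denominator factor (x + 11/7)^3: pole of order 3 at -11/7, modulus 11/7.
The radius of convergence is the smallest modulus among the singular points: 11/7.

The radius of convergence is 11/7.


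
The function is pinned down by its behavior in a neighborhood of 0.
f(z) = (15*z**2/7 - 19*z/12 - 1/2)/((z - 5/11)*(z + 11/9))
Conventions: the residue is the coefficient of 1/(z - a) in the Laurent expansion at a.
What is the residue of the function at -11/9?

The residue is -38555/13944.

At the order-1 pole -11/9 set g(z) = (z - (-11/9))*f(z) = (15*z**2/7 - 19*z/12 - 1/2)/(z - 5/11).
Simple pole: residue = g(a) at a = -11/9, which is -38555/13944.


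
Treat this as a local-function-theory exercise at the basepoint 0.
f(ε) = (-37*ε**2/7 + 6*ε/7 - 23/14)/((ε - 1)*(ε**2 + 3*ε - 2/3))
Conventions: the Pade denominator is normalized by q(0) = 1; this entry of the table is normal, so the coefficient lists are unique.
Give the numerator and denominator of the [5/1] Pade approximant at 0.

Taylor coefficients needed (expand at 0): a_0 = -69/28, a_1 = -687/56, a_2 = -7617/112, a_3 = -74715/224, a_4 = -722217/448, a_5 = -6956403/896, a_6 = -66957249/1792.
Write the denominator as Q(ε) = 1 + q1*ε. Requiring Q*f - P = O(ε^7) with deg P <= 5 kills the coefficients of ε^6..ε^6 in Q*f:
  ε^6: a_6 + q1*a_5 = 0, i.e. -66957249/1792 + (-6956403/896)*q1 = 0.
Solving this linear system: q1 = -22319083/4637602.
The numerator is Q*f truncated at degree 5: P0 = a_0 = -69/28; P1 = a_1 + q1*a_0 = -6624945/16231607; P2 = a_2 + q1*a_1 = -582274299/64926428; P3 = a_3 + q1*a_2 = -101398797/16231607; P4 = a_4 + q1*a_3 = -63457281/9275204; P5 = a_5 + q1*a_4 = -176454153/32463214.

The Pade approximant has numerator coefficients [-69/28, -6624945/16231607, -582274299/64926428, -101398797/16231607, -63457281/9275204, -176454153/32463214]; denominator coefficients [1, -22319083/4637602].


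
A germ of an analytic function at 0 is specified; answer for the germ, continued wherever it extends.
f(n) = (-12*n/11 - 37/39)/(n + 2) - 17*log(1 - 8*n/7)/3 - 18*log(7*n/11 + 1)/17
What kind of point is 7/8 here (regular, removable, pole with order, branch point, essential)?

The term (-17/3)*log(1 - n/(7/8)) has argument 1 - 7/8/(7/8) = 0 at 7/8: a logarithmic (infinitely-sheeted) branch point; the remaining terms are analytic or single-valued there.

The point is a logarithmic branch point.


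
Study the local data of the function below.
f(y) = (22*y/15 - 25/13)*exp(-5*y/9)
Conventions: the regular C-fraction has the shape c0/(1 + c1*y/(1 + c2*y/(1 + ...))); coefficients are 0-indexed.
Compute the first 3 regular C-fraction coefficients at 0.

The regular C-fraction coefficients are [-25/13, 1483/1125, -2935453/3336750].

Taylor coefficients (expand at 0): a_0 = -25/13, a_1 = 1483/585, a_2 = -2341/2106.
c0 = a_0 = -25/13. Peel one level at a time: if S = 1 + c*y/S' with S'(0) = 1, then c is the y-coefficient of S and S' = c*y/(S - 1).
S_1 = c0/f = 1 + (1483/1125)*y + (2935453/2531250)*y^2 + ...; c1 = 1483/1125.
S_2 = c1*y/(S_1 - 1) = 1 + (-2935453/3336750)*y + ...; c2 = -2935453/3336750.


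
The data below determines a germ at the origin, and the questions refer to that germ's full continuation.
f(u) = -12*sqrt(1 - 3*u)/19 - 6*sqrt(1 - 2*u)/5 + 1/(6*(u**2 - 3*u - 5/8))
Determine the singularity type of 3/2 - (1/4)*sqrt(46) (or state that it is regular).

The point is a pole of order 1.

The denominator factor u**2 - 3*u - 5/8 vanishes at 3/2 - (1/4)*sqrt(46) and appears to the power 1; the numerator there equals 1/6, nonzero, and no other factor vanishes.
The branch terms are analytic at this point.
Hence a pole whose order is the multiplicity, 1.


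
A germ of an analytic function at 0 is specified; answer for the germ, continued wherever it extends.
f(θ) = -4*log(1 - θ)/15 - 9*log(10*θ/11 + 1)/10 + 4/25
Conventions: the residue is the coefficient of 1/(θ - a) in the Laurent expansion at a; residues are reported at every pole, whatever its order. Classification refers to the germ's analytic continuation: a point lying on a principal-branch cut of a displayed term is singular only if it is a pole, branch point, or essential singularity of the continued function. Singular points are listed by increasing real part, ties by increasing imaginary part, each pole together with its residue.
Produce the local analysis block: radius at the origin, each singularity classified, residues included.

Branch term (-9/10)*log(1 - θ/(-11/10)): its argument vanishes at θ = -11/10, a logarithmic branch point, modulus 11/10.
Branch term (-4/15)*log(1 - θ/(1)): its argument vanishes at θ = 1, a logarithmic branch point, modulus 1.
The radius of convergence is the smallest modulus among the singular points: 1.
List the singular points by increasing real part (a conjugate pair: the negative imaginary part first).

Radius of convergence at 0: 1.
At -11/10: a logarithmic branch point.
At 1: a logarithmic branch point.


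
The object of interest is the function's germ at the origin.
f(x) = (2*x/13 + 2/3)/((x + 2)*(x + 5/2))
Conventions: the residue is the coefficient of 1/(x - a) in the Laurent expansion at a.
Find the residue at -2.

At the order-1 pole -2 set g(x) = (x - (-2))*f(x) = (2*x/13 + 2/3)/(x + 5/2).
Simple pole: residue = g(a) at a = -2, which is 28/39.

The residue is 28/39.


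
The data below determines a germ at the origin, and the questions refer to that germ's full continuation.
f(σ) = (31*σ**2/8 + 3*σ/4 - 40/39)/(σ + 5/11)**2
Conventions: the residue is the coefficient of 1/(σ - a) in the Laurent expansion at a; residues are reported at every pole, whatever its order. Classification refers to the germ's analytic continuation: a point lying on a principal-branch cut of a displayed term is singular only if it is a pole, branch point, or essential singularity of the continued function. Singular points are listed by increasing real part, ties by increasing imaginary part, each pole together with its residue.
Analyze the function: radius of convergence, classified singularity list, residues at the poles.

Denominator factor (σ + 5/11)^2: pole of order 2 at -5/11, modulus 5/11.
The radius of convergence is the smallest modulus among the singular points: 5/11.
At the order-2 pole -5/11 set g(σ) = (σ - (-5/11))^2*f(σ) = 31*σ**2/8 + 3*σ/4 - 40/39.
Order-2 pole: residue = g'(a); g'(-5/11) = -61/22, so the residue is -61/22.

Radius of convergence at 0: 5/11.
At -5/11: a pole of order 2; residue -61/22.


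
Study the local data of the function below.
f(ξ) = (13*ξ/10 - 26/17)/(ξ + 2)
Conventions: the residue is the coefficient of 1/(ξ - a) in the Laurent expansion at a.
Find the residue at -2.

The residue is -351/85.

At the order-1 pole -2 set g(ξ) = (ξ - (-2))*f(ξ) = 13*ξ/10 - 26/17.
Simple pole: residue = g(a) at a = -2, which is -351/85.


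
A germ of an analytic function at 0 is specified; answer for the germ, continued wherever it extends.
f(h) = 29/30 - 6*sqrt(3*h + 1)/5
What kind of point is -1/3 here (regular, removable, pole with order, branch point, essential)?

The term (-6/5)*sqrt(1 - h/(-1/3)) has argument 1 - -1/3/(-1/3) = 0 at -1/3: a square-root (algebraic, two-sheeted) branch point; the remaining terms are analytic or single-valued there.

The point is an algebraic (square-root) branch point.


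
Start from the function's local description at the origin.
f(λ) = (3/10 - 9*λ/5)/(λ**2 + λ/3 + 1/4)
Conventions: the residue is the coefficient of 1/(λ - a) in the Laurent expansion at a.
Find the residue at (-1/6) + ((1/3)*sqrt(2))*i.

The factor λ**2 + λ/3 + 1/4 splits as (λ - a)(λ - a') with a = (-1/6) + ((1/3)*sqrt(2))*i, a' = (-1/6) - ((1/3)*sqrt(2))*i. At the order-1 pole a set g(λ) = (λ - a)*f(λ) = [3/10 - 9*λ/5] / (λ - a').
Simple pole: residue = g(a) at a = (-1/6) + ((1/3)*sqrt(2))*i, which is (-9/10) - ((9/20)*sqrt(2))*i.

The residue is (-9/10) - ((9/20)*sqrt(2))*i.


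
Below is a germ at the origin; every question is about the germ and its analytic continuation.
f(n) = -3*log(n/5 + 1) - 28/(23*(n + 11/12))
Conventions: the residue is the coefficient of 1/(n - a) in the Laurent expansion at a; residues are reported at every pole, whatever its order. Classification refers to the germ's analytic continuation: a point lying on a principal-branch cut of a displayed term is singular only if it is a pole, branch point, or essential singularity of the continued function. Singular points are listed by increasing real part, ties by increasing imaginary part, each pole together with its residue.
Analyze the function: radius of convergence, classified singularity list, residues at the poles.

Radius of convergence at 0: 11/12.
At -5: a logarithmic branch point.
At -11/12: a pole of order 1; residue -28/23.

Denominator factor (n + 11/12): pole of order 1 at -11/12, modulus 11/12.
Branch term (-3)*log(1 - n/(-5)): its argument vanishes at n = -5, a logarithmic branch point, modulus 5.
The radius of convergence is the smallest modulus among the singular points: 11/12.
The branch term is analytic at -11/12 and contributes nothing to the residue; only the rational part matters.
At the order-1 pole -11/12 set g(n) = (n - (-11/12))*(rational part) = -28/23.
Simple pole: residue = g(a) at a = -11/12, which is -28/23.
List the singular points by increasing real part (a conjugate pair: the negative imaginary part first).


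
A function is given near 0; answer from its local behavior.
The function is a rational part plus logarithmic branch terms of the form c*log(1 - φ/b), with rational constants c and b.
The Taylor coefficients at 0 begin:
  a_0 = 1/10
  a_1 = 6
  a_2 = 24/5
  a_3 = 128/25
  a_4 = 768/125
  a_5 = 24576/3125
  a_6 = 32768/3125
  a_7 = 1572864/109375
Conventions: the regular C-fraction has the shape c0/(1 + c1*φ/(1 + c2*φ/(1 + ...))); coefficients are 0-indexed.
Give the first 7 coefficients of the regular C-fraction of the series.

Taylor coefficients (read off): a_0 = 1/10, a_1 = 6, a_2 = 24/5, a_3 = 128/25, a_4 = 768/125, a_5 = 24576/3125, a_6 = 32768/3125.
c0 = a_0 = 1/10. Peel one level at a time: if S = 1 + c*φ/S' with S'(0) = 1, then c is the φ-coefficient of S and S' = c*φ/(S - 1).
S_1 = c0/f = 1 + (-60)*φ + (3552)*φ^2 + ...; c1 = -60.
S_2 = c1*φ/(S_1 - 1) = 1 + (296/5)*φ + (-16/75)*φ^2 + ...; c2 = 296/5.
S_3 = c2*φ/(S_2 - 1) = 1 + (2/555)*φ + (892/308025)*φ^2 + ...; c3 = 2/555.
S_4 = c3*φ/(S_3 - 1) = 1 + (-446/555)*φ + (-64/375)*φ^2 + ...; c4 = -446/555.
S_5 = c4*φ/(S_4 - 1) = 1 + (-1184/5575)*φ + (-3878784/31080625)*φ^2 + ...; c5 = -1184/5575.
S_6 = c5*φ/(S_5 - 1) = 1 + (-3276/5575)*φ + ...; c6 = -3276/5575.

The regular C-fraction coefficients are [1/10, -60, 296/5, 2/555, -446/555, -1184/5575, -3276/5575].


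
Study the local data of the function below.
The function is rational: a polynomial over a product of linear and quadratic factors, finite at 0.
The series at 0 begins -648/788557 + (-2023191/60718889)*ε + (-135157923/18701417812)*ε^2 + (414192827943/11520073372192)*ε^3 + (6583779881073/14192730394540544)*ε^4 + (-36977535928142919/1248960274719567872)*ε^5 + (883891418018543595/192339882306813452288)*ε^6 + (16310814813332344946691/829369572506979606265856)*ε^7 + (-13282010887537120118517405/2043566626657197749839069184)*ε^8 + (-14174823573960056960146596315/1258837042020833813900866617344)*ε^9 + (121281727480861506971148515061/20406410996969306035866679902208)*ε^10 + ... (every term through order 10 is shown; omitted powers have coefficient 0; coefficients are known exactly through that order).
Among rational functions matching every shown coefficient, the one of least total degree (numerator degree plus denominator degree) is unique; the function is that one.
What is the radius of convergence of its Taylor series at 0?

The radius of convergence is (1/3)*sqrt(21).

No rational of total degree below 9 reproduces all 11 coefficients; solving the [1/8] Pade equations on them gives f(ε) = (-35*ε/11 - 3/38)/((ε - 11/4)**2*(ε**2 + 3*ε/8 + 7/3)**3), whose expansion matches every shown term.
Denominator factor (ε - 11/4)^2: pole of order 2 at 11/4, modulus 11/4.
Denominator factor (ε**2 + 3*ε/8 + 7/3)^3: discriminant -1765/192, complex-conjugate roots (-3/16) + ((1/48)*sqrt(5295))*i and (-3/16) - ((1/48)*sqrt(5295))*i; poles of order 3, moduli (1/3)*sqrt(21) and (1/3)*sqrt(21).
The radius of convergence is the smallest modulus among the singular points: (1/3)*sqrt(21).


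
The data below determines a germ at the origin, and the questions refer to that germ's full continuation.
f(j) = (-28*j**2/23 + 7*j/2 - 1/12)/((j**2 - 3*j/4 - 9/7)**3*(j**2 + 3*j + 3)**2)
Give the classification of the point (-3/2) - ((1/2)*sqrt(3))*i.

The denominator factor j**2 + 3*j + 3 vanishes at (-3/2) - ((1/2)*sqrt(3))*i and appears to the power 2; the numerator there equals (-494/69) - ((329/92)*sqrt(3))*i, nonzero, and no other factor vanishes.
Hence a pole whose order is the multiplicity, 2.

The point is a pole of order 2.


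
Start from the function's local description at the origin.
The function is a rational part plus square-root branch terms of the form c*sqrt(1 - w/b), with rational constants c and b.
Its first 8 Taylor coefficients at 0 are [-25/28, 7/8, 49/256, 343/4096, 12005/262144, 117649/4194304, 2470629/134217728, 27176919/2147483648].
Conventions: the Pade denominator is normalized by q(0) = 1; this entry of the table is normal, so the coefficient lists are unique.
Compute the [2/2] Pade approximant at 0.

The Pade approximant has numerator coefficients [-25/28, 187/128, -1743/4096]; denominator coefficients [1, -21/32, 49/1024].

Taylor coefficients needed (read off): a_0 = -25/28, a_1 = 7/8, a_2 = 49/256, a_3 = 343/4096, a_4 = 12005/262144.
Write the denominator as Q(w) = 1 + q1*w + q2*w^2. Requiring Q*f - P = O(w^5) with deg P <= 2 kills the coefficients of w^3..w^4 in Q*f:
  w^3: a_3 + q1*a_2 + q2*a_1 = 0, i.e. 343/4096 + (49/256)*q1 + (7/8)*q2 = 0.
  w^4: a_4 + q1*a_3 + q2*a_2 = 0, i.e. 12005/262144 + (343/4096)*q1 + (49/256)*q2 = 0.
Solving this linear system: q1 = -21/32, q2 = 49/1024.
The numerator is Q*f truncated at degree 2: P0 = a_0 = -25/28; P1 = a_1 + q1*a_0 = 187/128; P2 = a_2 + q1*a_1 + q2*a_0 = -1743/4096.


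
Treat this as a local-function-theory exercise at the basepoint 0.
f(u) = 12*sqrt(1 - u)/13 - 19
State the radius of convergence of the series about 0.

Branch term (12/13)*sqrt(1 - u/(1)): its argument vanishes at u = 1, a square-root branch point, modulus 1.
The radius of convergence is the smallest modulus among the singular points: 1.

The radius of convergence is 1.


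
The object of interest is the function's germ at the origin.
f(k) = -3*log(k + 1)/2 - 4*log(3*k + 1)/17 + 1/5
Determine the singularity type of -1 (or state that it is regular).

The term (-3/2)*log(1 - k/(-1)) has argument 1 - -1/(-1) = 0 at -1: a logarithmic (infinitely-sheeted) branch point; the remaining terms are analytic or single-valued there.

The point is a logarithmic branch point.


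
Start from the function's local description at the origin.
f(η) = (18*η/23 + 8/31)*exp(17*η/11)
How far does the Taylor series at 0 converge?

The radius of convergence is infinite.

The factor exp(17*η/11) is entire and contributes no finite singular point.
The polynomial part has no poles.
No finite singular points: the Taylor series at 0 converges everywhere.


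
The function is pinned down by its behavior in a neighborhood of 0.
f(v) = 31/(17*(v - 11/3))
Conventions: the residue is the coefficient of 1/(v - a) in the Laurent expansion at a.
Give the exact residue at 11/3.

The residue is 31/17.

At the order-1 pole 11/3 set g(v) = (v - (11/3))*f(v) = 31/17.
Simple pole: residue = g(a) at a = 11/3, which is 31/17.


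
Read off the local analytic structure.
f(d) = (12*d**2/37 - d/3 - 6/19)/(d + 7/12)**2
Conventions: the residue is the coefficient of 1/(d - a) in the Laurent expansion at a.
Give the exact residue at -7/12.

At the order-2 pole -7/12 set g(d) = (d - (-7/12))^2*f(d) = 12*d**2/37 - d/3 - 6/19.
Order-2 pole: residue = g'(a); g'(-7/12) = -79/111, so the residue is -79/111.

The residue is -79/111.


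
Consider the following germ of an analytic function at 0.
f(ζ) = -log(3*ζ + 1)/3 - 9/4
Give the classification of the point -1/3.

The term (-1/3)*log(1 - ζ/(-1/3)) has argument 1 - -1/3/(-1/3) = 0 at -1/3: a logarithmic (infinitely-sheeted) branch point; the remaining terms are analytic or single-valued there.

The point is a logarithmic branch point.


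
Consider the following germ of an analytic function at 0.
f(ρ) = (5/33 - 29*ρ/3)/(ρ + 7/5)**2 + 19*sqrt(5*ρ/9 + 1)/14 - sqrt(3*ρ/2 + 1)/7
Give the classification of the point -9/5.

The point is an algebraic (square-root) branch point.

The term (19/14)*sqrt(1 - ρ/(-9/5)) has argument 1 - -9/5/(-9/5) = 0 at -9/5: a square-root (algebraic, two-sheeted) branch point; the remaining terms are analytic or single-valued there.


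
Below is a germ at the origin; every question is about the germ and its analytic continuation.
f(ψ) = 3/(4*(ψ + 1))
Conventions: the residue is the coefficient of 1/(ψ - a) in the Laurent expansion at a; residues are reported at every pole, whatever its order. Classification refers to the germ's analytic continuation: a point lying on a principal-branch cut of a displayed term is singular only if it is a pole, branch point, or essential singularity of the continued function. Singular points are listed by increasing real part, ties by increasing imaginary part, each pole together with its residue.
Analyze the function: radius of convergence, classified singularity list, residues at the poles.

Denominator factor (ψ + 1): pole of order 1 at -1, modulus 1.
The radius of convergence is the smallest modulus among the singular points: 1.
At the order-1 pole -1 set g(ψ) = (ψ - (-1))*f(ψ) = 3/4.
Simple pole: residue = g(a) at a = -1, which is 3/4.

Radius of convergence at 0: 1.
At -1: a pole of order 1; residue 3/4.


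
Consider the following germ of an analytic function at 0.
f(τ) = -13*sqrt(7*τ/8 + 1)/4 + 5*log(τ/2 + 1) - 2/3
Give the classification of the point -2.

The point is a logarithmic branch point.

The term (5)*log(1 - τ/(-2)) has argument 1 - -2/(-2) = 0 at -2: a logarithmic (infinitely-sheeted) branch point; the remaining terms are analytic or single-valued there.


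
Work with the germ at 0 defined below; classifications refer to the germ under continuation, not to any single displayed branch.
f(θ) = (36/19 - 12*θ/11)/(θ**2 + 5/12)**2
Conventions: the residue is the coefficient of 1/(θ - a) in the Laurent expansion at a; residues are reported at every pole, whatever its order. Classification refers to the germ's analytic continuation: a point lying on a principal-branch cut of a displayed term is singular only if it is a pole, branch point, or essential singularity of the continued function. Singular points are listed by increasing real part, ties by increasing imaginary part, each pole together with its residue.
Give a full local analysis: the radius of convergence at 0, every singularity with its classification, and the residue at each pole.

Denominator factor (θ**2 + 5/12)^2: discriminant -5/3, complex-conjugate roots ((1/6)*sqrt(15))*i and -((1/6)*sqrt(15))*i; poles of order 2, moduli (1/6)*sqrt(15) and (1/6)*sqrt(15).
The radius of convergence is the smallest modulus among the singular points: (1/6)*sqrt(15).
The factor θ**2 + 5/12 splits as (θ - a)(θ - a') with a = -((1/6)*sqrt(15))*i, a' = ((1/6)*sqrt(15))*i. At the order-2 pole a set g(θ) = (θ - a)^2*f(θ) = [36/19 - 12*θ/11] / (θ - a')^2.
Order-2 pole: residue = g'(a); g'(-((1/6)*sqrt(15))*i) = ((216/475)*sqrt(15))*i, so the residue is ((216/475)*sqrt(15))*i.
The factor θ**2 + 5/12 splits as (θ - a)(θ - a') with a = ((1/6)*sqrt(15))*i, a' = -((1/6)*sqrt(15))*i. At the order-2 pole a set g(θ) = (θ - a)^2*f(θ) = [36/19 - 12*θ/11] / (θ - a')^2.
Order-2 pole: residue = g'(a); g'(((1/6)*sqrt(15))*i) = -((216/475)*sqrt(15))*i, so the residue is -((216/475)*sqrt(15))*i.
List the singular points by increasing real part (a conjugate pair: the negative imaginary part first).

Radius of convergence at 0: (1/6)*sqrt(15).
At -((1/6)*sqrt(15))*i: a pole of order 2; residue ((216/475)*sqrt(15))*i.
At ((1/6)*sqrt(15))*i: a pole of order 2; residue -((216/475)*sqrt(15))*i.


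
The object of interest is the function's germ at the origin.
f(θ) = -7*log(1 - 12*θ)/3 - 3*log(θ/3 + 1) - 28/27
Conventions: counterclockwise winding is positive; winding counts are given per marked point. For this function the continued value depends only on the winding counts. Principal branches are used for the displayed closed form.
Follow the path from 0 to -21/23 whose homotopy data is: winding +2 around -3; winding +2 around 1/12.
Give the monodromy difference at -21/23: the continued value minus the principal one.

Continued minus principal equals -(64/3)*pi*i.

The rational part is single-valued and drops out of the difference; each branch term changes only by its own monodromy.
(-7/3)*log(1 - θ/(1/12)): each positive loop around 1/12 adds 2*pi*i to the log, so winding +2 contributes (-7/3)*(2)*2*pi*i = -(28/3)*pi*i.
(-3)*log(1 - θ/(-3)): each positive loop around -3 adds 2*pi*i to the log, so winding +2 contributes (-3)*(2)*2*pi*i = -(12)*pi*i.
Summing the contributions at θ = -21/23 gives -(64/3)*pi*i.


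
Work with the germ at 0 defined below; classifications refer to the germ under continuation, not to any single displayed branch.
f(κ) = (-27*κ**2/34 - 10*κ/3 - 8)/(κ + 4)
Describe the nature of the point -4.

The denominator factor κ + 4 vanishes at -4 and appears to the power 1; the numerator there equals -376/51, nonzero, and no other factor vanishes.
Hence a pole whose order is the multiplicity, 1.

The point is a pole of order 1.


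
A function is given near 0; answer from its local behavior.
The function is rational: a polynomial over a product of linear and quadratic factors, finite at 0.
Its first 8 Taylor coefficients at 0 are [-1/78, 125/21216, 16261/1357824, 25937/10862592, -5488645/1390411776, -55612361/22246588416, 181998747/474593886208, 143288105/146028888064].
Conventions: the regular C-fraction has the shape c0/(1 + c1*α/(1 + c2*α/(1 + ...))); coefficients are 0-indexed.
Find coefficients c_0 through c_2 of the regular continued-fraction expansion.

Taylor coefficients (read off): a_0 = -1/78, a_1 = 125/21216, a_2 = 16261/1357824.
c0 = a_0 = -1/78. Peel one level at a time: if S = 1 + c*α/S' with S'(0) = 1, then c is the α-coefficient of S and S' = c*α/(S - 1).
S_1 = c0/f = 1 + (125/272)*α + (338937/295936)*α^2 + ...; c1 = 125/272.
S_2 = c1*α/(S_1 - 1) = 1 + (-338937/136000)*α + ...; c2 = -338937/136000.

The regular C-fraction coefficients are [-1/78, 125/272, -338937/136000].


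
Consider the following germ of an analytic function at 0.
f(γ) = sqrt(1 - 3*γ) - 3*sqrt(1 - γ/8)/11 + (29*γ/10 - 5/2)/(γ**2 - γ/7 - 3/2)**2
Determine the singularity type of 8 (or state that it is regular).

The point is an algebraic (square-root) branch point.

The term (-3/11)*sqrt(1 - γ/(8)) has argument 1 - 8/(8) = 0 at 8: a square-root (algebraic, two-sheeted) branch point; the remaining terms are analytic or single-valued there.


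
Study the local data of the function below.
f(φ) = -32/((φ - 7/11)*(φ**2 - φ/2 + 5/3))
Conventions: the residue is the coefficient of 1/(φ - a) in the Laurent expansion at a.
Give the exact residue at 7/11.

The residue is -23232/1273.

At the order-1 pole 7/11 set g(φ) = (φ - (7/11))*f(φ) = -32/(φ**2 - φ/2 + 5/3).
Simple pole: residue = g(a) at a = 7/11, which is -23232/1273.


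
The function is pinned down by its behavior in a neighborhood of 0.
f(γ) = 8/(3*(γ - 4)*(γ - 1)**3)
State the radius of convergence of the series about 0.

The radius of convergence is 1.

Denominator factor (γ - 1)^3: pole of order 3 at 1, modulus 1.
Denominator factor (γ - 4): pole of order 1 at 4, modulus 4.
The radius of convergence is the smallest modulus among the singular points: 1.


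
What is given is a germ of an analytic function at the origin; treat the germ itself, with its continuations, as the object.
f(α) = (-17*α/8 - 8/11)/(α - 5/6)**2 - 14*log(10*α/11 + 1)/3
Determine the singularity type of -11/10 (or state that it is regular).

The term (-14/3)*log(1 - α/(-11/10)) has argument 1 - -11/10/(-11/10) = 0 at -11/10: a logarithmic (infinitely-sheeted) branch point; the remaining terms are analytic or single-valued there.

The point is a logarithmic branch point.


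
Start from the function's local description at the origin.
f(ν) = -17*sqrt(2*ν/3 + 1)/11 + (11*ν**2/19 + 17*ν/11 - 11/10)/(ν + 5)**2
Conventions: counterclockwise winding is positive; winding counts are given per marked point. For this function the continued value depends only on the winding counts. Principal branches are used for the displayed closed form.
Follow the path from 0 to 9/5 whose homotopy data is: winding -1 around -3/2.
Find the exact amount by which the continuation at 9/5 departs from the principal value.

Continued minus principal equals (34/55)*sqrt(55).

The rational part is single-valued and drops out of the difference; each branch term changes only by its own monodromy.
(-17/11)*sqrt(1 - ν/(-3/2)): winding -1 is odd, the square root flips sign, contributing -2*(-17/11)*sqrt(1 - (9/5)/(-3/2)) = -2*(-17/11)*sqrt(11/5) = (34/55)*sqrt(55).
Summing the contributions at ν = 9/5 gives (34/55)*sqrt(55).


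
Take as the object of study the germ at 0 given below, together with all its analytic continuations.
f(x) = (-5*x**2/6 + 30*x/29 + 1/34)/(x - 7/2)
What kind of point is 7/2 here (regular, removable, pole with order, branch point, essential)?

The point is a pole of order 1.

The denominator factor x - 7/2 vanishes at 7/2 and appears to the power 1; the numerator there equals -77597/11832, nonzero, and no other factor vanishes.
Hence a pole whose order is the multiplicity, 1.


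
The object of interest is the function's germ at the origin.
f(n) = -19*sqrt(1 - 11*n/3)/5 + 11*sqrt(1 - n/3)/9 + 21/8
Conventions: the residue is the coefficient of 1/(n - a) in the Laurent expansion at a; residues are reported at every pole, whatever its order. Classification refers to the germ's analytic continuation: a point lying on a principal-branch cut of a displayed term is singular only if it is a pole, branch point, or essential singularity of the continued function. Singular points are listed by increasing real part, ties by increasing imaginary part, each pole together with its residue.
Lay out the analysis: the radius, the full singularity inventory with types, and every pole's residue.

Radius of convergence at 0: 3/11.
At 3/11: an algebraic (square-root) branch point.
At 3: an algebraic (square-root) branch point.

Branch term (-19/5)*sqrt(1 - n/(3/11)): its argument vanishes at n = 3/11, a square-root branch point, modulus 3/11.
Branch term (11/9)*sqrt(1 - n/(3)): its argument vanishes at n = 3, a square-root branch point, modulus 3.
The radius of convergence is the smallest modulus among the singular points: 3/11.
List the singular points by increasing real part (a conjugate pair: the negative imaginary part first).


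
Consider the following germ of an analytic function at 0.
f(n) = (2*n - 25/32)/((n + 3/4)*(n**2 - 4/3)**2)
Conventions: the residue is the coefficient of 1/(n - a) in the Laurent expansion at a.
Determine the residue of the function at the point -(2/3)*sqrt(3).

The residue is 2628/1369 + (390927/350464)*sqrt(3).

The factor n**2 - 4/3 splits as (n - a)(n - a') with a = -(2/3)*sqrt(3), a' = (2/3)*sqrt(3). At the order-2 pole a set g(n) = (n - a)^2*f(n) = [(2*n - 25/32)/(n + 3/4)] / (n - a')^2.
Order-2 pole: residue = g'(a); g'(-(2/3)*sqrt(3)) = 2628/1369 + (390927/350464)*sqrt(3), so the residue is 2628/1369 + (390927/350464)*sqrt(3).


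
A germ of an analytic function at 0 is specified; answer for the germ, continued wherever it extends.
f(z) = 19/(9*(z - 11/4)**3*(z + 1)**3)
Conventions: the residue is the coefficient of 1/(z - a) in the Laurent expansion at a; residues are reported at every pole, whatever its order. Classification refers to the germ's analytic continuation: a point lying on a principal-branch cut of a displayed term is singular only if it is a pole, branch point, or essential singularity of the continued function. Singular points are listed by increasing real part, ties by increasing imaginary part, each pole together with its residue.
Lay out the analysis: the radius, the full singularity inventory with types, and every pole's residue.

Denominator factor (z - 11/4)^3: pole of order 3 at 11/4, modulus 11/4.
Denominator factor (z + 1)^3: pole of order 3 at -1, modulus 1.
The radius of convergence is the smallest modulus among the singular points: 1.
At the order-3 pole -1 set g(z) = (z - (-1))^3*f(z) = 19/(9*(z - 11/4)**3).
Order-3 pole: residue = g''(a)/2; g''(-1) = -77824/2278125, so the residue is -38912/2278125.
At the order-3 pole 11/4 set g(z) = (z - (11/4))^3*f(z) = 19/(9*(z + 1)**3).
Order-3 pole: residue = g''(a)/2; g''(11/4) = 77824/2278125, so the residue is 38912/2278125.
List the singular points by increasing real part (a conjugate pair: the negative imaginary part first).

Radius of convergence at 0: 1.
At -1: a pole of order 3; residue -38912/2278125.
At 11/4: a pole of order 3; residue 38912/2278125.
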